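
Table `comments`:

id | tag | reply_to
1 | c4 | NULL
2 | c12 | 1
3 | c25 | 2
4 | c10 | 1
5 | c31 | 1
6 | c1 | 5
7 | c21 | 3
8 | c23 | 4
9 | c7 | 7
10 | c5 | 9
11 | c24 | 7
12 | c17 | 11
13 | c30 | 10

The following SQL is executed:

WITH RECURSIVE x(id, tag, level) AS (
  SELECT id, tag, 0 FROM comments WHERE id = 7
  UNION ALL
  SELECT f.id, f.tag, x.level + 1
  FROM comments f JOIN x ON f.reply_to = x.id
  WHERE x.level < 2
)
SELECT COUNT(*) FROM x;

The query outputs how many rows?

Base: id=7 (c21) at level 0.
Iteration 1: rows with reply_to in {7} -> c7 (id 9, level 1), c24 (id 11, level 1).
Iteration 2: rows with reply_to in {9,11} -> c5 (id 10, level 2), c17 (id 12, level 2).
Iteration 3: level < 2 fails for all current rows; recursion stops.
Total rows emitted: 5.

5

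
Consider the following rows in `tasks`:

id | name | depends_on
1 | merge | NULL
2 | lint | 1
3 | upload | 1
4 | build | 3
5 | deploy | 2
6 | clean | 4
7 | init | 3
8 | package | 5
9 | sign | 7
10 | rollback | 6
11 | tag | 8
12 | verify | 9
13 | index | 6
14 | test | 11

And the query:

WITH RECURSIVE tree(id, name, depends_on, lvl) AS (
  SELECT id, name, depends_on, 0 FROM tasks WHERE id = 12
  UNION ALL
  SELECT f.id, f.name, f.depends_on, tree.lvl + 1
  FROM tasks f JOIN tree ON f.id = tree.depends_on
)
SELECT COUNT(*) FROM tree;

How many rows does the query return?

5

Base: id=12 (verify), depends_on=9, lvl 0.
Iteration 1: join on id=9 -> sign (id 9, depends_on=7, lvl 1).
Iteration 2: join on id=7 -> init (id 7, depends_on=3, lvl 2).
Iteration 3: join on id=3 -> upload (id 3, depends_on=1, lvl 3).
Iteration 4: join on id=1 -> merge (id 1, depends_on=NULL, lvl 4).
Iteration 5: depends_on is NULL; no match; recursion stops.
Total rows emitted: 5.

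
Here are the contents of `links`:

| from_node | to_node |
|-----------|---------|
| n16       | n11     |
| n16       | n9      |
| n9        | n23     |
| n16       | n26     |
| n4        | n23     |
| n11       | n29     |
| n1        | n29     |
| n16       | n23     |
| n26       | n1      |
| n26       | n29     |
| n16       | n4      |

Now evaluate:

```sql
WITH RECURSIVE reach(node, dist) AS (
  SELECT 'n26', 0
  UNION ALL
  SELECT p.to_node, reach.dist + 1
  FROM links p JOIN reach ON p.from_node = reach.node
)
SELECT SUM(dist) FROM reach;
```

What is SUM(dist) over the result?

Base: (n26, dist=0).
Iteration 1: edges from {n26} -> (n1, dist=1), (n29, dist=1).
Iteration 2: edges from {n1,n29} -> (n29, dist=2).
Iteration 3: no outgoing edges from {n29}; recursion stops.
SUM(dist) = 0 + 1 + 1 + 2 = 4.

4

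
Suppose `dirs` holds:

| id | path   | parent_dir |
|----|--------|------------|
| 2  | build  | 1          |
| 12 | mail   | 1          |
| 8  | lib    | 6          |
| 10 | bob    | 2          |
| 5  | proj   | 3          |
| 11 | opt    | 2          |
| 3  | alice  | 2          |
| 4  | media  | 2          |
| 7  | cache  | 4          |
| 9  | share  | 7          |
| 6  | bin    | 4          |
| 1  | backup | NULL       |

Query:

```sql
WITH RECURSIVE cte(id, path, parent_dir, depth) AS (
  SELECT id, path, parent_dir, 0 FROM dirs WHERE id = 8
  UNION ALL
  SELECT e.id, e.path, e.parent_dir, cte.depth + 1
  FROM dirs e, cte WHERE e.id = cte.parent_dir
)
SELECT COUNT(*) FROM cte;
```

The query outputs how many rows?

5

Base: id=8 (lib), parent_dir=6, depth 0.
Iteration 1: join on id=6 -> bin (id 6, parent_dir=4, depth 1).
Iteration 2: join on id=4 -> media (id 4, parent_dir=2, depth 2).
Iteration 3: join on id=2 -> build (id 2, parent_dir=1, depth 3).
Iteration 4: join on id=1 -> backup (id 1, parent_dir=NULL, depth 4).
Iteration 5: parent_dir is NULL; no match; recursion stops.
Total rows emitted: 5.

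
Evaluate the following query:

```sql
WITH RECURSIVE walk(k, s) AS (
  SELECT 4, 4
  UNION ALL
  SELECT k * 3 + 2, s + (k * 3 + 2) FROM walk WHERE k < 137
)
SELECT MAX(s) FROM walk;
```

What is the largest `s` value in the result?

Base: k=4, s=4.
Iteration 1: 4 < 137 holds -> k = 4 * 3 + 2 = 14, s = 4 + 14 = 18.
Iteration 2: 14 < 137 holds -> k = 14 * 3 + 2 = 44, s = 18 + 44 = 62.
Iteration 3: 44 < 137 holds -> k = 44 * 3 + 2 = 134, s = 62 + 134 = 196.
Iteration 4: 134 < 137 holds -> k = 134 * 3 + 2 = 404, s = 196 + 404 = 600.
Iteration 5: 404 < 137 fails; recursion stops.
s values: 4, 18, 62, 196, 600; the maximum is 600.

600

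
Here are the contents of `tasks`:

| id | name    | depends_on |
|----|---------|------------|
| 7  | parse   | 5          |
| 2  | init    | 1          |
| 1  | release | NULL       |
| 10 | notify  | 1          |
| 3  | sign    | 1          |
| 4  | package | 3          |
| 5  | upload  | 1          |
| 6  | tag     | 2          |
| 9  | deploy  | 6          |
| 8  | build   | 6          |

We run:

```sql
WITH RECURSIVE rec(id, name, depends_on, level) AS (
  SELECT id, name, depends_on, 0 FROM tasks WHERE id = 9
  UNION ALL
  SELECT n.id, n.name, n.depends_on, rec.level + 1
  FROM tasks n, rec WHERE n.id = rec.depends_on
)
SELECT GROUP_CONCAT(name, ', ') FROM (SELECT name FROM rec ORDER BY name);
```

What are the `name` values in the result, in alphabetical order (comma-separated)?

Base: id=9 (deploy), depends_on=6, level 0.
Iteration 1: join on id=6 -> tag (id 6, depends_on=2, level 1).
Iteration 2: join on id=2 -> init (id 2, depends_on=1, level 2).
Iteration 3: join on id=1 -> release (id 1, depends_on=NULL, level 3).
Iteration 4: depends_on is NULL; no match; recursion stops.

deploy, init, release, tag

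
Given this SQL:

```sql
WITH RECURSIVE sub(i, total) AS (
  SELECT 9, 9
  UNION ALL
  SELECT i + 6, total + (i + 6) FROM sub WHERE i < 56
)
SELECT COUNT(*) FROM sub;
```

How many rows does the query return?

Base: i=9, total=9.
Iteration 1: 9 < 56 holds -> i = 9 + 6 = 15, total = 9 + 15 = 24.
Iteration 2: 15 < 56 holds -> i = 15 + 6 = 21, total = 24 + 21 = 45.
Iteration 3: 21 < 56 holds -> i = 21 + 6 = 27, total = 45 + 27 = 72.
Iteration 4: 27 < 56 holds -> i = 27 + 6 = 33, total = 72 + 33 = 105.
Iteration 5: 33 < 56 holds -> i = 33 + 6 = 39, total = 105 + 39 = 144.
Iteration 6: 39 < 56 holds -> i = 39 + 6 = 45, total = 144 + 45 = 189.
Iteration 7: 45 < 56 holds -> i = 45 + 6 = 51, total = 189 + 51 = 240.
Iteration 8: 51 < 56 holds -> i = 51 + 6 = 57, total = 240 + 57 = 297.
Iteration 9: 57 < 56 fails; recursion stops.
Total rows emitted: 9.

9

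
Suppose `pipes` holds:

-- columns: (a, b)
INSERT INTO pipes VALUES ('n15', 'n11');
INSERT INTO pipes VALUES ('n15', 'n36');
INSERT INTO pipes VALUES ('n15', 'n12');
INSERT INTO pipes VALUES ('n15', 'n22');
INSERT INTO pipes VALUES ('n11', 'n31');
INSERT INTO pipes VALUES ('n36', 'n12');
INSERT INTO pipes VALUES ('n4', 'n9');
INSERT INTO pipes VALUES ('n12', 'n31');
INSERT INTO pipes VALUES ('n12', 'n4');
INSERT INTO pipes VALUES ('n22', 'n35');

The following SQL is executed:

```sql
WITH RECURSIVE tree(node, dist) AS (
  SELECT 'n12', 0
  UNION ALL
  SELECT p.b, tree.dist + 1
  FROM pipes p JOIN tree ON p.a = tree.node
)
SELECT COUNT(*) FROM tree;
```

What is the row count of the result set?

Base: (n12, dist=0).
Iteration 1: edges from {n12} -> (n31, dist=1), (n4, dist=1).
Iteration 2: edges from {n31,n4} -> (n9, dist=2).
Iteration 3: no outgoing edges from {n9}; recursion stops.
Total rows emitted: 4.

4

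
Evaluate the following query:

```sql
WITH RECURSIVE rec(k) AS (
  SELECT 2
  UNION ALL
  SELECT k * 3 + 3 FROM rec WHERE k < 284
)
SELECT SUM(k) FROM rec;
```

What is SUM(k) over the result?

Base: k=2.
Iteration 1: 2 < 284 holds -> k = 2 * 3 + 3 = 9.
Iteration 2: 9 < 284 holds -> k = 9 * 3 + 3 = 30.
Iteration 3: 30 < 284 holds -> k = 30 * 3 + 3 = 93.
Iteration 4: 93 < 284 holds -> k = 93 * 3 + 3 = 282.
Iteration 5: 282 < 284 holds -> k = 282 * 3 + 3 = 849.
Iteration 6: 849 < 284 fails; recursion stops.
SUM(k) = 2 + 9 + 30 + 93 + 282 + 849 = 1265.

1265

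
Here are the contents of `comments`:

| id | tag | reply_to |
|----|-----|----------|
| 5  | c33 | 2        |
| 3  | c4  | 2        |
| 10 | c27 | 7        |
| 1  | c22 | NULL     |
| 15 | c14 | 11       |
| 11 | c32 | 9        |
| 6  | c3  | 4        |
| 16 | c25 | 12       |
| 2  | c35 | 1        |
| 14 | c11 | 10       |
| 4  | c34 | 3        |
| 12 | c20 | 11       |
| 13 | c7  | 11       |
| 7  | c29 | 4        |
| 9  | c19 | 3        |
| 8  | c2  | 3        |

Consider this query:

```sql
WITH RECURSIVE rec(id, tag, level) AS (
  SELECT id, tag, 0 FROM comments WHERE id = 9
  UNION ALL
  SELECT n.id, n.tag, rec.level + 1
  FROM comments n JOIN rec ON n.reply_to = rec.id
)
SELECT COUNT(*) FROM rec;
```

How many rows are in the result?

6

Base: id=9 (c19) at level 0.
Iteration 1: rows with reply_to in {9} -> c32 (id 11, level 1).
Iteration 2: rows with reply_to in {11} -> c20 (id 12, level 2), c7 (id 13, level 2), c14 (id 15, level 2).
Iteration 3: rows with reply_to in {12,13,15} -> c25 (id 16, level 3).
Iteration 4: no rows with reply_to in {16}; recursion stops.
Total rows emitted: 6.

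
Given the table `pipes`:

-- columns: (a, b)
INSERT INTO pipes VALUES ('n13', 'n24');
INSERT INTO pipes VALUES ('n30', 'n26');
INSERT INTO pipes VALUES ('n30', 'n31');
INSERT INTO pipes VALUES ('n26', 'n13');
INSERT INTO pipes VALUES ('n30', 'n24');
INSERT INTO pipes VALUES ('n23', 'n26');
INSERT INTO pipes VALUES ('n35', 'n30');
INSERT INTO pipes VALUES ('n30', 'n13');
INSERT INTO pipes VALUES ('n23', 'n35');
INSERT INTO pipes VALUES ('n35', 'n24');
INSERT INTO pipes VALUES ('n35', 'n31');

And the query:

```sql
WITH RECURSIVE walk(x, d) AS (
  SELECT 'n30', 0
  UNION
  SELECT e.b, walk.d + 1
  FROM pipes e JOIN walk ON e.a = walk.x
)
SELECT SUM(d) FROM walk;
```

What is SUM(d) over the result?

11

Base: (n30, d=0).
Iteration 1: edges from {n30} -> (n13, d=1), (n24, d=1), (n26, d=1), (n31, d=1).
Iteration 2: edges from {n13,n24,n26,n31} -> (n13, d=2), (n24, d=2).
Iteration 3: edges from {n13,n24} -> (n24, d=3).
Iteration 4: no outgoing edges from {n24}; recursion stops.
SUM(d) = 0 + 1 + 1 + 1 + 1 + 2 + 2 + 3 = 11.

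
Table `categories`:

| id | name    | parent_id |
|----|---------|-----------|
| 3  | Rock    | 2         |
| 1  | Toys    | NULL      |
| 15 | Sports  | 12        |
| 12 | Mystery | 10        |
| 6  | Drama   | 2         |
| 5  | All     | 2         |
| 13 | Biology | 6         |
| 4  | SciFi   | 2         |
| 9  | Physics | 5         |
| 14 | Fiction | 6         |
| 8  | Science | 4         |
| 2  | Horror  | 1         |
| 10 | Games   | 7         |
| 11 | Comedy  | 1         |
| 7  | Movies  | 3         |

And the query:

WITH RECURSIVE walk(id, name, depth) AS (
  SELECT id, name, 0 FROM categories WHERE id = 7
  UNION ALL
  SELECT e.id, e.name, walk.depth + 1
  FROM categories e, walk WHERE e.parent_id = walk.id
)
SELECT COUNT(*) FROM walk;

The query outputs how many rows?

4

Base: id=7 (Movies) at depth 0.
Iteration 1: rows with parent_id in {7} -> Games (id 10, depth 1).
Iteration 2: rows with parent_id in {10} -> Mystery (id 12, depth 2).
Iteration 3: rows with parent_id in {12} -> Sports (id 15, depth 3).
Iteration 4: no rows with parent_id in {15}; recursion stops.
Total rows emitted: 4.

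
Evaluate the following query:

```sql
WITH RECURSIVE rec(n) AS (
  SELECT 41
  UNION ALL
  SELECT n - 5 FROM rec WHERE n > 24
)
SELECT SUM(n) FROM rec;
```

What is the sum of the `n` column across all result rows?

Base: n=41.
Iteration 1: 41 > 24 holds -> n = 41 - 5 = 36.
Iteration 2: 36 > 24 holds -> n = 36 - 5 = 31.
Iteration 3: 31 > 24 holds -> n = 31 - 5 = 26.
Iteration 4: 26 > 24 holds -> n = 26 - 5 = 21.
Iteration 5: 21 > 24 fails; recursion stops.
SUM(n) = 41 + 36 + 31 + 26 + 21 = 155.

155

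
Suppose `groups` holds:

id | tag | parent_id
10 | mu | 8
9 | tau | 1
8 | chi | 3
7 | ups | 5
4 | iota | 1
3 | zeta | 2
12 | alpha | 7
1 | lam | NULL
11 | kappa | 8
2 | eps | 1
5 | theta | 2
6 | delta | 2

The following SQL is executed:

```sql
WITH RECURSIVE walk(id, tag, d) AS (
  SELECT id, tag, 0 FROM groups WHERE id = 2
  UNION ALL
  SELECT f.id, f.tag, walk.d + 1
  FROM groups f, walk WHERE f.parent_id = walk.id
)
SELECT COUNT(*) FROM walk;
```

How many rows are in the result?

9

Base: id=2 (eps) at d 0.
Iteration 1: rows with parent_id in {2} -> zeta (id 3, d 1), theta (id 5, d 1), delta (id 6, d 1).
Iteration 2: rows with parent_id in {3,5,6} -> ups (id 7, d 2), chi (id 8, d 2).
Iteration 3: rows with parent_id in {7,8} -> mu (id 10, d 3), kappa (id 11, d 3), alpha (id 12, d 3).
Iteration 4: no rows with parent_id in {10,11,12}; recursion stops.
Total rows emitted: 9.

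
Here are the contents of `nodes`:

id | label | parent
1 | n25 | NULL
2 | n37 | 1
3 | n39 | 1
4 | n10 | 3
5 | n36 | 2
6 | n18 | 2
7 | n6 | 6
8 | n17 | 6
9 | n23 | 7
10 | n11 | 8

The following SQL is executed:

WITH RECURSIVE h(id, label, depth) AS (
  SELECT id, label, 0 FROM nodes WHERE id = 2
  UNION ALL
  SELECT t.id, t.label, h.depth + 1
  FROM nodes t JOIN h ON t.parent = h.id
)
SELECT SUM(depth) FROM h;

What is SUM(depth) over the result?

12

Base: id=2 (n37) at depth 0.
Iteration 1: rows with parent in {2} -> n36 (id 5, depth 1), n18 (id 6, depth 1).
Iteration 2: rows with parent in {5,6} -> n6 (id 7, depth 2), n17 (id 8, depth 2).
Iteration 3: rows with parent in {7,8} -> n23 (id 9, depth 3), n11 (id 10, depth 3).
Iteration 4: no rows with parent in {9,10}; recursion stops.
SUM(depth) = 0 + 1 + 1 + 2 + 2 + 3 + 3 = 12.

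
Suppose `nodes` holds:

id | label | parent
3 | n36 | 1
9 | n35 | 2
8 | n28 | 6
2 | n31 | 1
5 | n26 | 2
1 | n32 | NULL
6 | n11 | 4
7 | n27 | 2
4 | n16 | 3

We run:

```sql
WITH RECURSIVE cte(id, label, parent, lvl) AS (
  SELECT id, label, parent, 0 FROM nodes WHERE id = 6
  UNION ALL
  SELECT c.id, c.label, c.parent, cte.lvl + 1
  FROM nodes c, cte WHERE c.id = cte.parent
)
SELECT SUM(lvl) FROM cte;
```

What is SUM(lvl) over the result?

6

Base: id=6 (n11), parent=4, lvl 0.
Iteration 1: join on id=4 -> n16 (id 4, parent=3, lvl 1).
Iteration 2: join on id=3 -> n36 (id 3, parent=1, lvl 2).
Iteration 3: join on id=1 -> n32 (id 1, parent=NULL, lvl 3).
Iteration 4: parent is NULL; no match; recursion stops.
SUM(lvl) = 0 + 1 + 2 + 3 = 6.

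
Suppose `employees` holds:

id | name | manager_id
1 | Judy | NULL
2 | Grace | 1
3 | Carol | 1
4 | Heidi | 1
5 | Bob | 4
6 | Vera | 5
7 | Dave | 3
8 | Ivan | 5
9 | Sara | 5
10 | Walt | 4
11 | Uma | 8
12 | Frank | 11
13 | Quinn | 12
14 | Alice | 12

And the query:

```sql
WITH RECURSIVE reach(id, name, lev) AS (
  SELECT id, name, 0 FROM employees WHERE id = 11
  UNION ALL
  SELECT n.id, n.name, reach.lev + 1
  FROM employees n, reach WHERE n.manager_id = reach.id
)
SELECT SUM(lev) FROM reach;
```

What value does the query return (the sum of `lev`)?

Base: id=11 (Uma) at lev 0.
Iteration 1: rows with manager_id in {11} -> Frank (id 12, lev 1).
Iteration 2: rows with manager_id in {12} -> Quinn (id 13, lev 2), Alice (id 14, lev 2).
Iteration 3: no rows with manager_id in {13,14}; recursion stops.
SUM(lev) = 0 + 1 + 2 + 2 = 5.

5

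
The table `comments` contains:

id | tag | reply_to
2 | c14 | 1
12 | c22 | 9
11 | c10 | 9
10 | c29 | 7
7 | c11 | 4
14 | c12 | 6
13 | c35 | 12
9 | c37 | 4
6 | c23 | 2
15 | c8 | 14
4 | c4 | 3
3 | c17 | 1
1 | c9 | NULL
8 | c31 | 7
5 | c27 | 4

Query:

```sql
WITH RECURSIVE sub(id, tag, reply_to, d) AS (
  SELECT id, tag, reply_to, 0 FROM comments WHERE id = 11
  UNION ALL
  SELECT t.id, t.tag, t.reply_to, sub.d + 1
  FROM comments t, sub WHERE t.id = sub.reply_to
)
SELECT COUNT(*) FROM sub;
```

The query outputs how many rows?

5

Base: id=11 (c10), reply_to=9, d 0.
Iteration 1: join on id=9 -> c37 (id 9, reply_to=4, d 1).
Iteration 2: join on id=4 -> c4 (id 4, reply_to=3, d 2).
Iteration 3: join on id=3 -> c17 (id 3, reply_to=1, d 3).
Iteration 4: join on id=1 -> c9 (id 1, reply_to=NULL, d 4).
Iteration 5: reply_to is NULL; no match; recursion stops.
Total rows emitted: 5.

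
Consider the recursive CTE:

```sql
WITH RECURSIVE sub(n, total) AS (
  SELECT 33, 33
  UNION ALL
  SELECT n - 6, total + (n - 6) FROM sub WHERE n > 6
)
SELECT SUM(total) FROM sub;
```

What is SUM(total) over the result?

483

Base: n=33, total=33.
Iteration 1: 33 > 6 holds -> n = 33 - 6 = 27, total = 33 + 27 = 60.
Iteration 2: 27 > 6 holds -> n = 27 - 6 = 21, total = 60 + 21 = 81.
Iteration 3: 21 > 6 holds -> n = 21 - 6 = 15, total = 81 + 15 = 96.
Iteration 4: 15 > 6 holds -> n = 15 - 6 = 9, total = 96 + 9 = 105.
Iteration 5: 9 > 6 holds -> n = 9 - 6 = 3, total = 105 + 3 = 108.
Iteration 6: 3 > 6 fails; recursion stops.
SUM(total) = 33 + 60 + 81 + 96 + 105 + 108 = 483.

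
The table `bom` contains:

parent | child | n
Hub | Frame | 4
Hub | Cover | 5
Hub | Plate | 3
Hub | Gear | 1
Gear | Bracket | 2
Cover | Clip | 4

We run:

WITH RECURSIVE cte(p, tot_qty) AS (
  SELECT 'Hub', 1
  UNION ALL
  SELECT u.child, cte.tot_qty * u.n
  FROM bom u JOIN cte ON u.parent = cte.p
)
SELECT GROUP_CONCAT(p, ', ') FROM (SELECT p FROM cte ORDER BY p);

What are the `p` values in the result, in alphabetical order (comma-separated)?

Bracket, Clip, Cover, Frame, Gear, Hub, Plate

Base: (Hub, tot_qty=1).
Iteration 1: components of {Hub} -> Cover = 1*5 = 5, Frame = 1*4 = 4, Gear = 1*1 = 1, Plate = 1*3 = 3.
Iteration 2: components of {Cover,Frame,Gear,Plate} -> Bracket = 1*2 = 2, Clip = 5*4 = 20.
Iteration 3: no further components; recursion stops.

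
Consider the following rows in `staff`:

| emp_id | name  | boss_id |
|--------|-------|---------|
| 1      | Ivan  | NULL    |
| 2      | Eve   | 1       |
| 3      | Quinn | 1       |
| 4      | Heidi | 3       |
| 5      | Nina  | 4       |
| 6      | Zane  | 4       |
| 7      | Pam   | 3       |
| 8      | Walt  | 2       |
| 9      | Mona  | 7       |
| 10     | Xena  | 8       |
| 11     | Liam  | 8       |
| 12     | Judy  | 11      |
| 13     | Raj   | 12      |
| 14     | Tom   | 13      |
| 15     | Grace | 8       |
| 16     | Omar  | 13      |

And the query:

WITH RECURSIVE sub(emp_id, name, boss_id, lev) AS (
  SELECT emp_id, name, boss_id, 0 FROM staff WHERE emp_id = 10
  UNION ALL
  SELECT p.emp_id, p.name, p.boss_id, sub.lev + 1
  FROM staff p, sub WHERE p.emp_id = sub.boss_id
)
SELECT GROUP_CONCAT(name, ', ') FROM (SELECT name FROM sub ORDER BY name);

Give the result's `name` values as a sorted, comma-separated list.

Base: emp_id=10 (Xena), boss_id=8, lev 0.
Iteration 1: join on emp_id=8 -> Walt (id 8, boss_id=2, lev 1).
Iteration 2: join on emp_id=2 -> Eve (id 2, boss_id=1, lev 2).
Iteration 3: join on emp_id=1 -> Ivan (id 1, boss_id=NULL, lev 3).
Iteration 4: boss_id is NULL; no match; recursion stops.

Eve, Ivan, Walt, Xena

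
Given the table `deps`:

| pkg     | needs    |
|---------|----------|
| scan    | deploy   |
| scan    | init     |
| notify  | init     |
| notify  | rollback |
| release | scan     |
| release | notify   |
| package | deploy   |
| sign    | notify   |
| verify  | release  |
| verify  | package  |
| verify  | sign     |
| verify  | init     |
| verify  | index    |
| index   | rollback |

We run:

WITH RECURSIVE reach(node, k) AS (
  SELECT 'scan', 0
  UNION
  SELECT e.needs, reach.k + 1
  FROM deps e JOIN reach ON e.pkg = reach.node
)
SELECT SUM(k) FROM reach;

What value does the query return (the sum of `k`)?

2

Base: (scan, k=0).
Iteration 1: edges from {scan} -> (deploy, k=1), (init, k=1).
Iteration 2: no outgoing edges from {deploy,init}; recursion stops.
SUM(k) = 0 + 1 + 1 = 2.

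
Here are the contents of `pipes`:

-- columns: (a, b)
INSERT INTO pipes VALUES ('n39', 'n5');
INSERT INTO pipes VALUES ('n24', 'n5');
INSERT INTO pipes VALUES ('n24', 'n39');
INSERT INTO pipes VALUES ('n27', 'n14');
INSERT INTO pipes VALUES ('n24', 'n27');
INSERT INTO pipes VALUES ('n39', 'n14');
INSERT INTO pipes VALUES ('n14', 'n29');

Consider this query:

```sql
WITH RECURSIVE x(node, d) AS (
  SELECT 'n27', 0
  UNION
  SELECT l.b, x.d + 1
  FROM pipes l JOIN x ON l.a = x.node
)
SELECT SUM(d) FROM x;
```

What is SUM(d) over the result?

Base: (n27, d=0).
Iteration 1: edges from {n27} -> (n14, d=1).
Iteration 2: edges from {n14} -> (n29, d=2).
Iteration 3: no outgoing edges from {n29}; recursion stops.
SUM(d) = 0 + 1 + 2 = 3.

3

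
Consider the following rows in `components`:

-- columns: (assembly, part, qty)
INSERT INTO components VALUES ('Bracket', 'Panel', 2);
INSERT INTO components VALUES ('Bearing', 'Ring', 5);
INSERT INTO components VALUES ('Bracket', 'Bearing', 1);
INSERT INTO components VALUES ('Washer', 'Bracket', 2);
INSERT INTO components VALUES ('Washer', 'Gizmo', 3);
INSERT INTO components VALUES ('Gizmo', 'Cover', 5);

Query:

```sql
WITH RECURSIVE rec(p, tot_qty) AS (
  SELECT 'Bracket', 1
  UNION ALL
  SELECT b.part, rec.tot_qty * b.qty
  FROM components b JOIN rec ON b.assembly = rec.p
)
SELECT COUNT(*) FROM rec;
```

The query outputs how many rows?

Base: (Bracket, tot_qty=1).
Iteration 1: components of {Bracket} -> Bearing = 1*1 = 1, Panel = 1*2 = 2.
Iteration 2: components of {Bearing,Panel} -> Ring = 1*5 = 5.
Iteration 3: no further components; recursion stops.
Total rows emitted: 4.

4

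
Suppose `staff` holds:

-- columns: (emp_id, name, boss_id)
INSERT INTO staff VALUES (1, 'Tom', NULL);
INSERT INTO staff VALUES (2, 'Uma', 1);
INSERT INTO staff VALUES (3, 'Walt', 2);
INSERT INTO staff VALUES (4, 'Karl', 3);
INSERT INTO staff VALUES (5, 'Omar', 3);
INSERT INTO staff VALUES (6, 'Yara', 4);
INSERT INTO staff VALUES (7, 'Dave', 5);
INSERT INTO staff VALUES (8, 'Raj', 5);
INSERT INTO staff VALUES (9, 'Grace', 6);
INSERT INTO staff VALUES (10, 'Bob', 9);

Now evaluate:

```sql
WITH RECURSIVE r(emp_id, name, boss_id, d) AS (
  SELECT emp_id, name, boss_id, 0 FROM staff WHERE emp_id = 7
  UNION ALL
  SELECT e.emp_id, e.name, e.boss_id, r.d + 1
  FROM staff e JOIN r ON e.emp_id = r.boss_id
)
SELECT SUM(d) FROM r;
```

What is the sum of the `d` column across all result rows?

10

Base: emp_id=7 (Dave), boss_id=5, d 0.
Iteration 1: join on emp_id=5 -> Omar (id 5, boss_id=3, d 1).
Iteration 2: join on emp_id=3 -> Walt (id 3, boss_id=2, d 2).
Iteration 3: join on emp_id=2 -> Uma (id 2, boss_id=1, d 3).
Iteration 4: join on emp_id=1 -> Tom (id 1, boss_id=NULL, d 4).
Iteration 5: boss_id is NULL; no match; recursion stops.
SUM(d) = 0 + 1 + 2 + 3 + 4 = 10.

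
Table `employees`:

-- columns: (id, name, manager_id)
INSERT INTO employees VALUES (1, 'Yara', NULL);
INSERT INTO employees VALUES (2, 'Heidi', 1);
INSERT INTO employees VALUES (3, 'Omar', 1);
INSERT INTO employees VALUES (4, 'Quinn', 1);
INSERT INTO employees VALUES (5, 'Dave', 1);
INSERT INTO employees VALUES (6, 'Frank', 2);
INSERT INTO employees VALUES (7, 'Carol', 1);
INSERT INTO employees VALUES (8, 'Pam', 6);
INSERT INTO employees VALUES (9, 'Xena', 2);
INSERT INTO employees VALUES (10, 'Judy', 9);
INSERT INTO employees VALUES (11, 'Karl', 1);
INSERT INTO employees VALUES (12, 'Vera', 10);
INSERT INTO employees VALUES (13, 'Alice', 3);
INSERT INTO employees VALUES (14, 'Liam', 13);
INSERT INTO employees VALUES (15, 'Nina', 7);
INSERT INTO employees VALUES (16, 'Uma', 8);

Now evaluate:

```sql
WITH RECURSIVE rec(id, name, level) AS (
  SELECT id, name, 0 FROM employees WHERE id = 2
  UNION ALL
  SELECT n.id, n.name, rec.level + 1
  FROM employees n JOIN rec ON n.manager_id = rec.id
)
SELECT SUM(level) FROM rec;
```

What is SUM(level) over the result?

12

Base: id=2 (Heidi) at level 0.
Iteration 1: rows with manager_id in {2} -> Frank (id 6, level 1), Xena (id 9, level 1).
Iteration 2: rows with manager_id in {6,9} -> Pam (id 8, level 2), Judy (id 10, level 2).
Iteration 3: rows with manager_id in {8,10} -> Vera (id 12, level 3), Uma (id 16, level 3).
Iteration 4: no rows with manager_id in {12,16}; recursion stops.
SUM(level) = 0 + 1 + 1 + 2 + 2 + 3 + 3 = 12.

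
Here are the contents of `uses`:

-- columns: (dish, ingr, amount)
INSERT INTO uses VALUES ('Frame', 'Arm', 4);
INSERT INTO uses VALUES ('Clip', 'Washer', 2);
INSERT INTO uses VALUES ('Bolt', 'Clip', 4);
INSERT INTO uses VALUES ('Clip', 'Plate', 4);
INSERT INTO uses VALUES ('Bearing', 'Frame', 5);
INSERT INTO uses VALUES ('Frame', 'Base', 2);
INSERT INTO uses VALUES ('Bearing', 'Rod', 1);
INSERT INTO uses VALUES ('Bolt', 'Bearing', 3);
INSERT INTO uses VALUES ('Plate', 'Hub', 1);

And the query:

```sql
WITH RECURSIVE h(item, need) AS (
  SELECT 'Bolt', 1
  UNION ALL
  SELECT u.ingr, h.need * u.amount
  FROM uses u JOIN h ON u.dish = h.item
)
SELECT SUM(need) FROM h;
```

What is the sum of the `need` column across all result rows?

156

Base: (Bolt, need=1).
Iteration 1: components of {Bolt} -> Bearing = 1*3 = 3, Clip = 1*4 = 4.
Iteration 2: components of {Bearing,Clip} -> Frame = 3*5 = 15, Plate = 4*4 = 16, Rod = 3*1 = 3, Washer = 4*2 = 8.
Iteration 3: components of {Frame,Plate,Rod,Washer} -> Arm = 15*4 = 60, Base = 15*2 = 30, Hub = 16*1 = 16.
Iteration 4: no further components; recursion stops.
SUM(need) = 1 + 3 + 4 + 3 + 15 + 16 + 8 + 30 + 60 + 16 = 156.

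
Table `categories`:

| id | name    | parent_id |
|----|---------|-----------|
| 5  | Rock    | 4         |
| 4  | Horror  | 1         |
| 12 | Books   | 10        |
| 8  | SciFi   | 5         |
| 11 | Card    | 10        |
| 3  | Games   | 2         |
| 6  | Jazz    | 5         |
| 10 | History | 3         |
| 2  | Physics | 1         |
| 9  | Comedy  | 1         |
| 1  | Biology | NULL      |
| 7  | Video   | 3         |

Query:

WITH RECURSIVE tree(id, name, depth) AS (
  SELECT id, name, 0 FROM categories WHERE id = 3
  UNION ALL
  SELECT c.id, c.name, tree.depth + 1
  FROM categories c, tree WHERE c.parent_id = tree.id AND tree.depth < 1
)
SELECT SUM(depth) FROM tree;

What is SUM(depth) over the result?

2

Base: id=3 (Games) at depth 0.
Iteration 1: rows with parent_id in {3} -> Video (id 7, depth 1), History (id 10, depth 1).
Iteration 2: depth < 1 fails for all current rows; recursion stops.
SUM(depth) = 0 + 1 + 1 = 2.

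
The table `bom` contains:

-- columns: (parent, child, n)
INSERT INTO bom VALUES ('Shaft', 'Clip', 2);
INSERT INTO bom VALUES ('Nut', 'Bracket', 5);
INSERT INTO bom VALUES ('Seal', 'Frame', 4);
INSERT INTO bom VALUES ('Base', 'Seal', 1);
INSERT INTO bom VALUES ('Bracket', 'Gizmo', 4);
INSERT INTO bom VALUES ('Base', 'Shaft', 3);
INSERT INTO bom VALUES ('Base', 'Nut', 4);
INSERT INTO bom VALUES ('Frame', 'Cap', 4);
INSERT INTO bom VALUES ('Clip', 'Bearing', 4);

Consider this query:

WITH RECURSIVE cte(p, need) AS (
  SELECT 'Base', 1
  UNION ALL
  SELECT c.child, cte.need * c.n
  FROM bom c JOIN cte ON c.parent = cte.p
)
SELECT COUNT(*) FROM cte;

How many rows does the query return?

Base: (Base, need=1).
Iteration 1: components of {Base} -> Nut = 1*4 = 4, Seal = 1*1 = 1, Shaft = 1*3 = 3.
Iteration 2: components of {Nut,Seal,Shaft} -> Bracket = 4*5 = 20, Clip = 3*2 = 6, Frame = 1*4 = 4.
Iteration 3: components of {Bracket,Clip,Frame} -> Bearing = 6*4 = 24, Cap = 4*4 = 16, Gizmo = 20*4 = 80.
Iteration 4: no further components; recursion stops.
Total rows emitted: 10.

10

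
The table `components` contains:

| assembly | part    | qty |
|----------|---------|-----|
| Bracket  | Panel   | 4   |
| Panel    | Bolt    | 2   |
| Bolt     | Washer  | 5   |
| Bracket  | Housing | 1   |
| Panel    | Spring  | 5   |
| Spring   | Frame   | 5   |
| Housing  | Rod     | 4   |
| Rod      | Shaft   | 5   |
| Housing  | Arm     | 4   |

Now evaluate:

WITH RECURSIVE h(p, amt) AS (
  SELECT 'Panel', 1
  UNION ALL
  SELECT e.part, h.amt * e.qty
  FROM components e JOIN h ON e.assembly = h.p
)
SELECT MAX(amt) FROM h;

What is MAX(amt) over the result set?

Base: (Panel, amt=1).
Iteration 1: components of {Panel} -> Bolt = 1*2 = 2, Spring = 1*5 = 5.
Iteration 2: components of {Bolt,Spring} -> Frame = 5*5 = 25, Washer = 2*5 = 10.
Iteration 3: no further components; recursion stops.
amt values: 1, 2, 5, 10, 25; the maximum is 25.

25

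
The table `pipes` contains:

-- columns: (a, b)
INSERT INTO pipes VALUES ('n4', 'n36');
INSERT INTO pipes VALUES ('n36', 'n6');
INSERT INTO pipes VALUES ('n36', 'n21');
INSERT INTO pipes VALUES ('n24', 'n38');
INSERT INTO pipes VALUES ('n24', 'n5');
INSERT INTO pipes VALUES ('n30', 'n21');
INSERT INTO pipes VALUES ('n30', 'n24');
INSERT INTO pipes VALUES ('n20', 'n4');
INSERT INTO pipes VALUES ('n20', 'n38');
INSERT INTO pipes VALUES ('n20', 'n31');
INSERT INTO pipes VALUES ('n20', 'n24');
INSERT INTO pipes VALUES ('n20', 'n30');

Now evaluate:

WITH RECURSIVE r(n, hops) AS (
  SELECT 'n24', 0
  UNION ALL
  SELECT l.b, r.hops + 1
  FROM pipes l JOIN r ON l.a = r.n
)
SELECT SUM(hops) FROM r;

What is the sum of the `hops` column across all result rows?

Base: (n24, hops=0).
Iteration 1: edges from {n24} -> (n38, hops=1), (n5, hops=1).
Iteration 2: no outgoing edges from {n38,n5}; recursion stops.
SUM(hops) = 0 + 1 + 1 = 2.

2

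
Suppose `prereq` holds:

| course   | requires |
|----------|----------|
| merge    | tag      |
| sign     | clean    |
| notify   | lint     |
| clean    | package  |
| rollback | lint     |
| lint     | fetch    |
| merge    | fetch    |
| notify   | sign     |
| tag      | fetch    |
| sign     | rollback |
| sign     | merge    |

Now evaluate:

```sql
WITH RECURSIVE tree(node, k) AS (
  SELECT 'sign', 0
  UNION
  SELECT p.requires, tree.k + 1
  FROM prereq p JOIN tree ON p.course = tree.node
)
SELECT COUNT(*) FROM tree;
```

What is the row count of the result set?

9

Base: (sign, k=0).
Iteration 1: edges from {sign} -> (clean, k=1), (merge, k=1), (rollback, k=1).
Iteration 2: edges from {clean,merge,rollback} -> (fetch, k=2), (lint, k=2), (package, k=2), (tag, k=2).
Iteration 3: edges from {fetch,lint,package,tag} -> (fetch, k=3). [UNION drops 1 duplicate row(s)]
Iteration 4: no outgoing edges from {fetch}; recursion stops.
Total rows emitted: 9.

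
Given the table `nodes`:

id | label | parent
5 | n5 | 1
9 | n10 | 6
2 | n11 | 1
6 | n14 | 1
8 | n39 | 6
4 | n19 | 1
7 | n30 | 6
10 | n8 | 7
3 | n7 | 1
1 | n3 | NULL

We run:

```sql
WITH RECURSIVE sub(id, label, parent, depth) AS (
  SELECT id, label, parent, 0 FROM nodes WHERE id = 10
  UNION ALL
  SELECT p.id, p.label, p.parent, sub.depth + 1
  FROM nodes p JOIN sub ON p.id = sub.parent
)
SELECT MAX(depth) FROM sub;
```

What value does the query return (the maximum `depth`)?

3

Base: id=10 (n8), parent=7, depth 0.
Iteration 1: join on id=7 -> n30 (id 7, parent=6, depth 1).
Iteration 2: join on id=6 -> n14 (id 6, parent=1, depth 2).
Iteration 3: join on id=1 -> n3 (id 1, parent=NULL, depth 3).
Iteration 4: parent is NULL; no match; recursion stops.
depth values: 0, 1, 2, 3; the maximum is 3.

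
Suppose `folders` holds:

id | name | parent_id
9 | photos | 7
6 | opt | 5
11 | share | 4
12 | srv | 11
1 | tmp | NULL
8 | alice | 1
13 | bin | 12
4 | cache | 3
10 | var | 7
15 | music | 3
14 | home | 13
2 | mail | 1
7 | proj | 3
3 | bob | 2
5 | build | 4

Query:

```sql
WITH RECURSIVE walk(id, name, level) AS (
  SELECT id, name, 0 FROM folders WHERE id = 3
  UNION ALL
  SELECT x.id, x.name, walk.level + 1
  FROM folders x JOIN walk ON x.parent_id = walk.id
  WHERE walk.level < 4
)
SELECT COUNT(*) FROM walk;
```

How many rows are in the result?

11

Base: id=3 (bob) at level 0.
Iteration 1: rows with parent_id in {3} -> cache (id 4, level 1), proj (id 7, level 1), music (id 15, level 1).
Iteration 2: rows with parent_id in {4,7,15} -> build (id 5, level 2), photos (id 9, level 2), var (id 10, level 2), share (id 11, level 2).
Iteration 3: rows with parent_id in {5,9,10,11} -> opt (id 6, level 3), srv (id 12, level 3).
Iteration 4: rows with parent_id in {6,12} -> bin (id 13, level 4).
Iteration 5: level < 4 fails for all current rows; recursion stops.
Total rows emitted: 11.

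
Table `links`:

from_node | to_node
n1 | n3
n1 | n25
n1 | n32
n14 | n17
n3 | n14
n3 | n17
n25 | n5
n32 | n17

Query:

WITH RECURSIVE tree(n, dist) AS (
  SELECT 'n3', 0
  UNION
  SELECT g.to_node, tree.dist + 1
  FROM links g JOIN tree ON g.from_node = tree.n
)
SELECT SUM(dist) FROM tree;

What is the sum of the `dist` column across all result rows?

4

Base: (n3, dist=0).
Iteration 1: edges from {n3} -> (n14, dist=1), (n17, dist=1).
Iteration 2: edges from {n14,n17} -> (n17, dist=2).
Iteration 3: no outgoing edges from {n17}; recursion stops.
SUM(dist) = 0 + 1 + 1 + 2 = 4.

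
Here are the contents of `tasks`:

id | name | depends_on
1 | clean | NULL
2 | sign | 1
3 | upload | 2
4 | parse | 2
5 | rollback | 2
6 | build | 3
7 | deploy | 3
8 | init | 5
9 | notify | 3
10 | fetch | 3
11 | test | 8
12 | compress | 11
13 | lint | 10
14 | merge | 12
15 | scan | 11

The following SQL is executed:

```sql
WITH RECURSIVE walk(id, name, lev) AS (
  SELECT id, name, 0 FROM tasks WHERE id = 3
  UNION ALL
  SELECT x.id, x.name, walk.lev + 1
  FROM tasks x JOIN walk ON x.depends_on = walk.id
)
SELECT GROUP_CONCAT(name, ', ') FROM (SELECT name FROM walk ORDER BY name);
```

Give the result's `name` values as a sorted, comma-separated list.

build, deploy, fetch, lint, notify, upload

Base: id=3 (upload) at lev 0.
Iteration 1: rows with depends_on in {3} -> build (id 6, lev 1), deploy (id 7, lev 1), notify (id 9, lev 1), fetch (id 10, lev 1).
Iteration 2: rows with depends_on in {6,7,9,10} -> lint (id 13, lev 2).
Iteration 3: no rows with depends_on in {13}; recursion stops.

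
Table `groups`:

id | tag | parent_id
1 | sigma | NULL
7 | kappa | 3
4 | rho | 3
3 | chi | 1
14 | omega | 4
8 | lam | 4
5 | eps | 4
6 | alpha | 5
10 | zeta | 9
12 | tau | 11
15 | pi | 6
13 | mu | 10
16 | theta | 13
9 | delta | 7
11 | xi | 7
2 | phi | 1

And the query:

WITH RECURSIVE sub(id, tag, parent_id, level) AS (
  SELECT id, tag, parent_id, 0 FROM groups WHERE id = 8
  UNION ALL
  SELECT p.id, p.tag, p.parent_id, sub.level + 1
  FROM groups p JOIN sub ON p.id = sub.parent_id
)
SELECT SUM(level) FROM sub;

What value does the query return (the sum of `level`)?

Base: id=8 (lam), parent_id=4, level 0.
Iteration 1: join on id=4 -> rho (id 4, parent_id=3, level 1).
Iteration 2: join on id=3 -> chi (id 3, parent_id=1, level 2).
Iteration 3: join on id=1 -> sigma (id 1, parent_id=NULL, level 3).
Iteration 4: parent_id is NULL; no match; recursion stops.
SUM(level) = 0 + 1 + 2 + 3 = 6.

6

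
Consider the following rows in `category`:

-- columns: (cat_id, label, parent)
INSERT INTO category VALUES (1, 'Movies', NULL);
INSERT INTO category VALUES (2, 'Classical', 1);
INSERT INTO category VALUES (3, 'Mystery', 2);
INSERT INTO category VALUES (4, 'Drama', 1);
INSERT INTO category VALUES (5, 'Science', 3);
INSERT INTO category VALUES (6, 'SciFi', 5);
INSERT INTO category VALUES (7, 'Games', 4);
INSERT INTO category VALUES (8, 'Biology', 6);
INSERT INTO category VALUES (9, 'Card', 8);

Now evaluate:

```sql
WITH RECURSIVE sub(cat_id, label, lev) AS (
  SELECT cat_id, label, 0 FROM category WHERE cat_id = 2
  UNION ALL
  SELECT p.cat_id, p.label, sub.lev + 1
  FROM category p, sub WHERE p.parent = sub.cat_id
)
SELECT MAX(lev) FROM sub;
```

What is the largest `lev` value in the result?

5

Base: cat_id=2 (Classical) at lev 0.
Iteration 1: rows with parent in {2} -> Mystery (id 3, lev 1).
Iteration 2: rows with parent in {3} -> Science (id 5, lev 2).
Iteration 3: rows with parent in {5} -> SciFi (id 6, lev 3).
Iteration 4: rows with parent in {6} -> Biology (id 8, lev 4).
Iteration 5: rows with parent in {8} -> Card (id 9, lev 5).
Iteration 6: no rows with parent in {9}; recursion stops.
lev values: 0, 1, 2, 3, 4, 5; the maximum is 5.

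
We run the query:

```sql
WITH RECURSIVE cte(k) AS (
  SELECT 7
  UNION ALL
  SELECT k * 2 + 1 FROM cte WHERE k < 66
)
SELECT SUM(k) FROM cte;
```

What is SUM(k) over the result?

243

Base: k=7.
Iteration 1: 7 < 66 holds -> k = 7 * 2 + 1 = 15.
Iteration 2: 15 < 66 holds -> k = 15 * 2 + 1 = 31.
Iteration 3: 31 < 66 holds -> k = 31 * 2 + 1 = 63.
Iteration 4: 63 < 66 holds -> k = 63 * 2 + 1 = 127.
Iteration 5: 127 < 66 fails; recursion stops.
SUM(k) = 7 + 15 + 31 + 63 + 127 = 243.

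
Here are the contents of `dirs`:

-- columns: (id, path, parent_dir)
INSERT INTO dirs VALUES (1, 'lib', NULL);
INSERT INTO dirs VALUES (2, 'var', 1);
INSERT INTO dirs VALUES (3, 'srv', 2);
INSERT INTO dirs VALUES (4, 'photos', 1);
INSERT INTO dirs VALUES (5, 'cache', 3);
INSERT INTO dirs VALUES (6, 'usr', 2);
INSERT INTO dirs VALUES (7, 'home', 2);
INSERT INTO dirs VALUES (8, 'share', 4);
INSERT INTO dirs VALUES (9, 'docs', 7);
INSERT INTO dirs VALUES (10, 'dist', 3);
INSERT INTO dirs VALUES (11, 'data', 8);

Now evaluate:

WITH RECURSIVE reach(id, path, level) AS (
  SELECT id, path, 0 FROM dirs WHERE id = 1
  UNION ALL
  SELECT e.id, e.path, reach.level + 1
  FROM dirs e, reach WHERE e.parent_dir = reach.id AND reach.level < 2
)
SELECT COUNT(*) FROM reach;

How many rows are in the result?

Base: id=1 (lib) at level 0.
Iteration 1: rows with parent_dir in {1} -> var (id 2, level 1), photos (id 4, level 1).
Iteration 2: rows with parent_dir in {2,4} -> srv (id 3, level 2), usr (id 6, level 2), home (id 7, level 2), share (id 8, level 2).
Iteration 3: level < 2 fails for all current rows; recursion stops.
Total rows emitted: 7.

7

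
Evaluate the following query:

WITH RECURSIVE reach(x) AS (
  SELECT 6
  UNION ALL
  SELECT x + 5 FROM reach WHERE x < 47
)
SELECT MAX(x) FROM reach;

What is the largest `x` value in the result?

Base: x=6.
Iteration 1: 6 < 47 holds -> x = 6 + 5 = 11.
Iteration 2: 11 < 47 holds -> x = 11 + 5 = 16.
Iteration 3: 16 < 47 holds -> x = 16 + 5 = 21.
Iteration 4: 21 < 47 holds -> x = 21 + 5 = 26.
Iteration 5: 26 < 47 holds -> x = 26 + 5 = 31.
Iteration 6: 31 < 47 holds -> x = 31 + 5 = 36.
Iteration 7: 36 < 47 holds -> x = 36 + 5 = 41.
Iteration 8: 41 < 47 holds -> x = 41 + 5 = 46.
Iteration 9: 46 < 47 holds -> x = 46 + 5 = 51.
Iteration 10: 51 < 47 fails; recursion stops.
x values: 6, 11, 16, 21, 26, 31, 36, 41, 46, 51; the maximum is 51.

51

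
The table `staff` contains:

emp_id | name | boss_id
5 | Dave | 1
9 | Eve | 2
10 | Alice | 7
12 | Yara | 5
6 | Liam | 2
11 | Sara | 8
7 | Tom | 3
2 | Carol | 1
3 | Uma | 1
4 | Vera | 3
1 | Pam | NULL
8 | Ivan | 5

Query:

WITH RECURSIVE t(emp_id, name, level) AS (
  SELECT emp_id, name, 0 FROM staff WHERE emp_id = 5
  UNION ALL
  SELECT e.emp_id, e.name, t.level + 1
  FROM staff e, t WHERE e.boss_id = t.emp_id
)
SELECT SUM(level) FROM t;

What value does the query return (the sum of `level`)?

Base: emp_id=5 (Dave) at level 0.
Iteration 1: rows with boss_id in {5} -> Ivan (id 8, level 1), Yara (id 12, level 1).
Iteration 2: rows with boss_id in {8,12} -> Sara (id 11, level 2).
Iteration 3: no rows with boss_id in {11}; recursion stops.
SUM(level) = 0 + 1 + 1 + 2 = 4.

4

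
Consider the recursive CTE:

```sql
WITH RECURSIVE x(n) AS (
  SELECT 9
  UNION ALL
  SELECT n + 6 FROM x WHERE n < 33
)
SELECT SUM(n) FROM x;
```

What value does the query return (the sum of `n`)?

Base: n=9.
Iteration 1: 9 < 33 holds -> n = 9 + 6 = 15.
Iteration 2: 15 < 33 holds -> n = 15 + 6 = 21.
Iteration 3: 21 < 33 holds -> n = 21 + 6 = 27.
Iteration 4: 27 < 33 holds -> n = 27 + 6 = 33.
Iteration 5: 33 < 33 fails; recursion stops.
SUM(n) = 9 + 15 + 21 + 27 + 33 = 105.

105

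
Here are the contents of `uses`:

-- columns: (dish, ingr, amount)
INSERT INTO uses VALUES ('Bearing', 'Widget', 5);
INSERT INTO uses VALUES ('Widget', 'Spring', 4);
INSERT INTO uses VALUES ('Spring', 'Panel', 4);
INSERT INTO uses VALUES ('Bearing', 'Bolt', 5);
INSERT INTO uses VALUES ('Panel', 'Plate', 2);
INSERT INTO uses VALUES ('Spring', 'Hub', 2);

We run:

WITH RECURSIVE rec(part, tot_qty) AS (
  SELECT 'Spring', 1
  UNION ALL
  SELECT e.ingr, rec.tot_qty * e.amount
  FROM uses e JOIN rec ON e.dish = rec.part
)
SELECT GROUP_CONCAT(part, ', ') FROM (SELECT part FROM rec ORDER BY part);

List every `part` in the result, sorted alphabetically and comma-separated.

Base: (Spring, tot_qty=1).
Iteration 1: components of {Spring} -> Hub = 1*2 = 2, Panel = 1*4 = 4.
Iteration 2: components of {Hub,Panel} -> Plate = 4*2 = 8.
Iteration 3: no further components; recursion stops.

Hub, Panel, Plate, Spring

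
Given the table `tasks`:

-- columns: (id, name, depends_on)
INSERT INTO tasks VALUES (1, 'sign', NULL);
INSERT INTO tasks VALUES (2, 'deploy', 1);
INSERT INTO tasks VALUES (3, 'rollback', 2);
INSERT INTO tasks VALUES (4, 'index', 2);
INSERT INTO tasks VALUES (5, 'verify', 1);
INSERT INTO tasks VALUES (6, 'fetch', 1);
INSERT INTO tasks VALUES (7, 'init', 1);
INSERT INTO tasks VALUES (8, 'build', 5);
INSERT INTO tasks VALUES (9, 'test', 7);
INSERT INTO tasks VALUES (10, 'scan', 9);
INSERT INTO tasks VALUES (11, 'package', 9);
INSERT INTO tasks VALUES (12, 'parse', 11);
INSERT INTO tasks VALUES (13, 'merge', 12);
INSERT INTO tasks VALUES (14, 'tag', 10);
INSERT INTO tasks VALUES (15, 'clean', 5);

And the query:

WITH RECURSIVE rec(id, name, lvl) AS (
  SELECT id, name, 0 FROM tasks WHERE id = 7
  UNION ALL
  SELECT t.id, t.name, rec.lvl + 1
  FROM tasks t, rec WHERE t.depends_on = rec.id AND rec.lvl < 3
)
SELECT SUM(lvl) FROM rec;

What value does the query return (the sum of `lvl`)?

Base: id=7 (init) at lvl 0.
Iteration 1: rows with depends_on in {7} -> test (id 9, lvl 1).
Iteration 2: rows with depends_on in {9} -> scan (id 10, lvl 2), package (id 11, lvl 2).
Iteration 3: rows with depends_on in {10,11} -> parse (id 12, lvl 3), tag (id 14, lvl 3).
Iteration 4: lvl < 3 fails for all current rows; recursion stops.
SUM(lvl) = 0 + 1 + 2 + 2 + 3 + 3 = 11.

11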